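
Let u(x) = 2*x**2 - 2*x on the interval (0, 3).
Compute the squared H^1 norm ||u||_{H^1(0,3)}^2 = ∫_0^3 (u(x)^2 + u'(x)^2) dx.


||u||_{H^1}^2 = 762/5

The H^1 norm (squared) on an interval (0, L) is
  ||u||_{H^1}^2 = ∫_0^L u(x)^2 dx + ∫_0^L u'(x)^2 dx.
Compute u'(x) = 4*x - 2.
Then u(x)^2 = 4*x**4 - 8*x**3 + 4*x**2 and u'(x)^2 = 16*x**2 - 16*x + 4.
Integrate each monomial from 0 to 3 using ∫_0^3 c·x^n dx = c·3^(n+1)/(n+1):
  ∫_0^3 u(x)^2 dx = ∫_0^3 (4*x^4 - 8*x^3 + 4*x^2) dx. Term by term:
    ∫_0^3 4*x^4 dx = 972/5;  ∫_0^3 -8*x^3 dx = -162;  ∫_0^3 4*x^2 dx = 36.
  Sum: 972/5 − 162 + 36 = 342/5.
  ∫_0^3 u'(x)^2 dx = ∫_0^3 (16*x^2 - 16*x + 4) dx. Term by term:
    ∫_0^3 16*x^2 dx = 144;  ∫_0^3 -16*x dx = -72;  ∫_0^3 4 dx = 12.
  Sum: 144 − 72 + 12 = 84.
Adding: ||u||_{H^1}^2 = 342/5 + 84 = 762/5.


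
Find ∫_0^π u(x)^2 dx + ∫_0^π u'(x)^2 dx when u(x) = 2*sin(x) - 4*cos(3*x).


||u||_{H^1(0,π)}^2 = 84*π

u'(x) = 12*sin(3*x) + 2*cos(x).
Expand u² and (u')² and integrate term by term on (0, π), using: for integers n ≥ 1, ∫_0^π sin²(nx) dx = ∫_0^π cos²(nx) dx = π/2; for n ≠ n', ∫_0^π sin(nx)sin(n'x) dx = ∫_0^π cos(nx)cos(n'x) dx = 0; and by product-to-sum, ∫_0^π sin(nx)cos(n'x) dx = ½∫_0^π [sin((n+n')x) + sin((n−n')x)] dx, which is 0 when n+n' is even and 2n/(n²−n'²) when n+n' is odd (it need not vanish on (0, π)).
  u² squared terms: (-4)²·∫cos(3x)² dx = 16·π/2 = 8*π;  (2)²·∫sin(x)² dx = 4·π/2 = 2*π.
  u² cross terms: 2·(-4)·(2)·∫cos(3x)·sin(x) dx = -16·(0) = 0.
  So ∫_0^π u² dx = 8*π + 2*π + 0 = 10*π.
  (u')² squared terms: (2)²·∫cos(x)² dx = 4·π/2 = 2*π;  (12)²·∫sin(3x)² dx = 144·π/2 = 72*π.
  (u')² cross terms: 2·(2)·(12)·∫cos(x)·sin(3x) dx = 48·(0) = 0.
  So ∫_0^π (u')² dx = 2*π + 72*π + 0 = 74*π.
||u||_{H^1}^2 = (10*π) + (74*π) = 84*π.


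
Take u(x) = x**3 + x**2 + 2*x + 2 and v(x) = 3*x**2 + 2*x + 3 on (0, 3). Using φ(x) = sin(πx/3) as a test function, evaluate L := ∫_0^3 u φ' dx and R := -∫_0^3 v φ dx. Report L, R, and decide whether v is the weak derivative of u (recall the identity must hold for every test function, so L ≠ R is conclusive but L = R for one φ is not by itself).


LHS = -111/π + 324/π^3, RHS = -117/π + 324/π^3. No, v is not the weak derivative of u.

u(x) = x**3 + x**2 + 2*x + 2, classical derivative u'(x) = 3*x**2 + 2*x + 2.
φ(x) = sin(πx/3), so φ'(x) = π*cos(π*x/3)/3.
Note φ(0) = φ(3) = 0, so the boundary term u·φ vanishes.
LHS = ∫_0^3 u(x) φ'(x) dx = ∫_0^3 (π*x^3*cos(π*x/3)/3 + π*x^2*cos(π*x/3)/3 + 2*π*x*cos(π*x/3)/3 + 2*π*cos(π*x/3)/3) dx. Term by term:
  ∫_0^3 2*π*cos(π*x/3)/3 dx = 0;  ∫_0^3 π*x^2*cos(π*x/3)/3 dx = -18/π;  ∫_0^3 π*x^3*cos(π*x/3)/3 dx = -81/π + 324/π^3;
  ∫_0^3 2*π*x*cos(π*x/3)/3 dx = -12/π.
Sum: 0 − 18/π + -81/π + 324/π^3 − 12/π = -111/π + 324/π^3.
So LHS = -111/π + 324/π^3.
∫_0^3 v(x) φ(x) dx = ∫_0^3 (3*x^2*sin(π*x/3) + 2*x*sin(π*x/3) + 3*sin(π*x/3)) dx. Term by term:
  ∫_0^3 3*sin(π*x/3) dx = 18/π;  ∫_0^3 2*x*sin(π*x/3) dx = 18/π;  ∫_0^3 3*x^2*sin(π*x/3) dx = -324/π^3 + 81/π.
Sum: 18/π + 18/π + -324/π^3 + 81/π = -324/π^3 + 117/π.
So RHS = -∫_0^3 v(x) φ(x) dx = -117/π + 324/π^3.
LHS − RHS = 6/π ≠ 0, so the identity fails.
(For a valid weak derivative the identity must hold for EVERY test function, in particular this one. The failure shows v is NOT the weak derivative of u.)
Correct weak derivative would be u'(x) = 3*x**2 + 2*x + 2.


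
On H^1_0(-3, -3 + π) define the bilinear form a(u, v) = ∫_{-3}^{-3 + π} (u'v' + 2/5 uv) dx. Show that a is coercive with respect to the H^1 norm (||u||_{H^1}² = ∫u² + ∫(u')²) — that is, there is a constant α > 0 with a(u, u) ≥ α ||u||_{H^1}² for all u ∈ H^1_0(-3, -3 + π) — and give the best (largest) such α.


α = 7/10

Coercivity of a(·,·) on H^1_0(-3, -3 + π) means a(u, u) ≥ α ||u||_{H^1}² for every u ∈ H^1_0.
The interval has length L = π, and Poincaré/coercivity depend only on L. Here a(u, u) = ∫(u')² + (2/5)·∫u².
Here 0 < c = 2/5 < 1. The condition a(u,u) ≥ α||u||_{H^1}² reads (1−α)∫(u')² ≥ (α−c)∫u². Any admissible α is ≤ 1 (rapidly oscillating u have ∫u²/∫(u')² → 0), and α = 1 would force 0 ≥ (1−c)∫u², impossible since c < 1; so 1−α > 0. By the sharp Poincaré inequality on H^1_0 of an interval of length L, ∫(u')² ≥ (π/L)²∫u² with equality for the first sine mode sin(π(x−x₀)/L) (x₀ the left endpoint), so the inequality holds for all u iff (1−α)(π/L)² ≥ α − c, i.e. α ≤ ((π/L)² + c)/((π/L)² + 1) = (1 + c(L/π)²)/(1 + (L/π)²). With (π/L)² = 1 and c = 2/5, the largest admissible constant is α = ((π/L)² + c)/((π/L)² + 1).
Simplifying, α = 7/10.


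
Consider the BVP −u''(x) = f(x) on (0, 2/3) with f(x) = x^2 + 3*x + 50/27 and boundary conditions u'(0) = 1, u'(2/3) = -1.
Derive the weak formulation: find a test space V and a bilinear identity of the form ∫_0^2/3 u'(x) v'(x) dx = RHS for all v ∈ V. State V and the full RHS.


V = H^1(0, 2/3) (v unrestricted at boundary; u is determined up to an additive constant); weak form: ∫_0^2/3 u'v' dx = ∫_0^2/3 (x^2 + 3*x + 50/27) v dx − v(2/3) − v(0) for all v ∈ V.

Multiply both sides by a test function v and integrate from 0 to 2/3:
  ∫_0^2/3 −u''(x) v(x) dx = ∫_0^2/3 f(x) v(x) dx.
Integrate the LHS by parts once:
  ∫_0^2/3 −u'' v dx = −[u'(x) v(x)]_0^2/3 + ∫_0^2/3 u'(x) v'(x) dx.
Thus ∫_0^2/3 u'(x) v'(x) dx = ∫_0^2/3 f(x) v(x) dx + [u'(x) v(x)]_0^2/3.
Choose V so that boundary terms are either known or forced to vanish.
u has inhomogeneous Neumann u'(0) = 1, u'(2/3) = -1. [u' v]_0^2/3 = (-1)·v(2/3) − (1)·v(0) = − v(2/3) − v(0). Take V = H^1(0, 2/3); boundary term becomes part of RHS.
Weak formulation: find u (satisfying any essential BC) such that ∫_0^2/3 u'(x) v'(x) dx = ∫_0^2/3 f v dx − v(2/3) − v(0) for all v ∈ V (Neumann data are natural BCs: they enter the RHS as boundary terms).
Substituting f(x) = x^2 + 3*x + 50/27, the right-hand side is ∫_0^2/3 (x^2 + 3*x + 50/27) v dx − v(2/3) − v(0).
Compatibility check (pure Neumann): taking v ≡ 1 ∈ V gives 0 = ∫_0^2/3 f dx + (-1) − (1), i.e. ∫_0^2/3 f dx must equal u'(0) − u'(2/3) = 2. Indeed ∫_0^2/3 (x^2 + 3*x + 50/27) dx = 2, so the data are compatible. The solution is then unique only up to an additive constant (fix it e.g. by requiring ∫_0^2/3 u dx = 0).


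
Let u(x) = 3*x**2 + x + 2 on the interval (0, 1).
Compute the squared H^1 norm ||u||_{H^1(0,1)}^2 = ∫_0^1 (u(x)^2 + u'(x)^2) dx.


||u||_{H^1}^2 = 979/30

The H^1 norm (squared) on an interval (0, L) is
  ||u||_{H^1}^2 = ∫_0^L u(x)^2 dx + ∫_0^L u'(x)^2 dx.
Compute u'(x) = 6*x + 1.
Then u(x)^2 = 9*x**4 + 6*x**3 + 13*x**2 + 4*x + 4 and u'(x)^2 = 36*x**2 + 12*x + 1.
Integrate each monomial from 0 to 1 using ∫_0^1 c·x^n dx = c·1^(n+1)/(n+1):
  ∫_0^1 u(x)^2 dx = ∫_0^1 (9*x^4 + 6*x^3 + 13*x^2 + 4*x + 4) dx. Term by term:
    ∫_0^1 9*x^4 dx = 9/5;  ∫_0^1 6*x^3 dx = 3/2;  ∫_0^1 13*x^2 dx = 13/3;
    ∫_0^1 4*x dx = 2;  ∫_0^1 4 dx = 4.
  Sum: 9/5 + 3/2 + 13/3 + 2 + 4 = 409/30.
  ∫_0^1 u'(x)^2 dx = ∫_0^1 (36*x^2 + 12*x + 1) dx. Term by term:
    ∫_0^1 36*x^2 dx = 12;  ∫_0^1 12*x dx = 6;  ∫_0^1 1 dx = 1.
  Sum: 12 + 6 + 1 = 19.
Adding: ||u||_{H^1}^2 = 409/30 + 19 = 979/30.


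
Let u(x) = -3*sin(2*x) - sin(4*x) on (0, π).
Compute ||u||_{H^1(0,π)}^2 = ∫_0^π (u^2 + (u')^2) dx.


||u||_{H^1(0,π)}^2 = 31*π

u'(x) = -6*cos(2*x) - 4*cos(4*x).
Expand u² and (u')² and integrate term by term on (0, π), using: for integers n ≥ 1, ∫_0^π sin²(nx) dx = ∫_0^π cos²(nx) dx = π/2; for n ≠ n', ∫_0^π sin(nx)sin(n'x) dx = ∫_0^π cos(nx)cos(n'x) dx = 0; and by product-to-sum, ∫_0^π sin(nx)cos(n'x) dx = ½∫_0^π [sin((n+n')x) + sin((n−n')x)] dx, which is 0 when n+n' is even and 2n/(n²−n'²) when n+n' is odd (it need not vanish on (0, π)).
  u² squared terms: (-1)²·∫sin(4x)² dx = 1·π/2 = π/2;  (-3)²·∫sin(2x)² dx = 9·π/2 = 9*π/2.
  u² cross terms: 2·(-1)·(-3)·∫sin(4x)·sin(2x) dx = 6·(0) = 0.
  So ∫_0^π u² dx = π/2 + 9*π/2 + 0 = 5*π.
  (u')² squared terms: (-6)²·∫cos(2x)² dx = 36·π/2 = 18*π;  (-4)²·∫cos(4x)² dx = 16·π/2 = 8*π.
  (u')² cross terms: 2·(-6)·(-4)·∫cos(2x)·cos(4x) dx = 48·(0) = 0.
  So ∫_0^π (u')² dx = 18*π + 8*π + 0 = 26*π.
||u||_{H^1}^2 = (5*π) + (26*π) = 31*π.


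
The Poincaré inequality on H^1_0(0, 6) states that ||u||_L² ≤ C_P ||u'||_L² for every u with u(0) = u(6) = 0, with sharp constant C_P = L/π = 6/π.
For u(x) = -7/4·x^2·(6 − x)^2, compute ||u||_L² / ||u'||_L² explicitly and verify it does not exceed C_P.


||u||_L² / ||u'||_L² = sqrt(3) < C_P = 6/π.

u(x) = -7/4·x^2·(6 − x)^2, so u'(x) = 7*x*(-x^2 + 9*x - 18).
u(x) = -7/4·x^2·(6 − x)^2 vanishes at x = 0 and x = 6, so u ∈ H^1_0(0, 6). Differentiate via the product rule and integrate the resulting polynomials term by term.
  ∫_0^6 u² dx = ∫_0^6 (49*x^8/16 - 147*x^7/2 + 1323*x^6/2 - 2646*x^5 + 3969*x^4) dx. Term by term:
    ∫_0^6 49*x^8/16 dx = 3429216;  ∫_0^6 -147*x^7/2 dx = -15431472;  ∫_0^6 1323*x^6/2 dx = 26453952;
    ∫_0^6 -2646*x^5 dx = -20575296;  ∫_0^6 3969*x^4 dx = 30862944/5.
  Sum: 3429216 − 15431472 + 26453952 − 20575296 + 30862944/5 = 244944/5.
  ∫_0^6 (u')² dx = ∫_0^6 (49*x^6 - 882*x^5 + 5733*x^4 - 15876*x^3 + 15876*x^2) dx. Term by term:
    ∫_0^6 49*x^6 dx = 1959552;  ∫_0^6 -882*x^5 dx = -6858432;  ∫_0^6 5733*x^4 dx = 44579808/5;
    ∫_0^6 -15876*x^3 dx = -5143824;  ∫_0^6 15876*x^2 dx = 1143072.
  Sum: 1959552 − 6858432 + 44579808/5 − 5143824 + 1143072 = 81648/5.
∫_0^6 u² dx = 244944/5, so ||u||_L² = 108*sqrt(105)/5.
∫_0^6 (u')² dx = 81648/5, so ||u'||_L² = 108*sqrt(35)/5.
Ratio ||u||_L² / ||u'||_L² = sqrt(3).
Sharp Poincaré constant on H^1_0(0, 6) is C_P = L/π = 6/π, achieved by sin(π/6·x).
A polynomial bump cannot attain the sharp Poincaré constant (only the first sine eigenfunction does), so the ratio is strictly less than C_P, consistent with ||u||_L² ≤ C_P ||u'||_L².


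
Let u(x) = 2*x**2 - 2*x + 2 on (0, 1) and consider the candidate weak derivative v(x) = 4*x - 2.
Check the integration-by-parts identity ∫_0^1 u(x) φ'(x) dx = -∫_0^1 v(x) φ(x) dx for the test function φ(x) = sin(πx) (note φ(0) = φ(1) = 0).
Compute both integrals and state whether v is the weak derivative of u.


LHS = 0, RHS = 0. Yes, v = u' weakly.

u(x) = 2*x**2 - 2*x + 2, classical derivative u'(x) = 4*x - 2.
φ(x) = sin(πx), so φ'(x) = π*cos(π*x).
Note φ(0) = φ(1) = 0, so the boundary term u·φ vanishes.
LHS = ∫_0^1 u(x) φ'(x) dx = ∫_0^1 (2*π*x^2*cos(π*x) - 2*π*x*cos(π*x) + 2*π*cos(π*x)) dx. Term by term:
  ∫_0^1 2*π*cos(π*x) dx = 0;  ∫_0^1 -2*π*x*cos(π*x) dx = 4/π;  ∫_0^1 2*π*x^2*cos(π*x) dx = -4/π.
Sum: 0 + 4/π − 4/π = 0.
So LHS = 0.
∫_0^1 v(x) φ(x) dx = ∫_0^1 (4*x*sin(π*x) - 2*sin(π*x)) dx. Term by term:
  ∫_0^1 -2*sin(π*x) dx = -4/π;  ∫_0^1 4*x*sin(π*x) dx = 4/π.
Sum: -4/π + 4/π = 0.
So RHS = -∫_0^1 v(x) φ(x) dx = 0.
LHS = RHS, so the identity holds for this test φ.
Moreover u is smooth here and v(x) = u'(x) = 4*x - 2 pointwise, so the identity holds for every test function. Hence v is the weak derivative of u.


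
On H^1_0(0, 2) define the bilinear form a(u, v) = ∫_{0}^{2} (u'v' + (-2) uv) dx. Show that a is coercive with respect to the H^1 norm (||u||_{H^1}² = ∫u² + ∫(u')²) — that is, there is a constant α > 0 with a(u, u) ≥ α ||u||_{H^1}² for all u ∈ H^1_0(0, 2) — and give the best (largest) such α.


α = (-8 + π^2)/(4 + π^2)

Coercivity of a(·,·) on H^1_0(0, 2) means a(u, u) ≥ α ||u||_{H^1}² for every u ∈ H^1_0.
The interval has length L = 2, and Poincaré/coercivity depend only on L. Here a(u, u) = ∫(u')² + (-2)·∫u².
Here c = -2 < 0 with |c| < (π/L)² = π^2/4, so coercivity still holds. The condition a(u,u) ≥ α||u||_{H^1}² reads (1−α)∫(u')² ≥ (α−c)∫u². Any admissible α is ≤ 1 (rapidly oscillating u have ∫u²/∫(u')² → 0), and α = 1 would force 0 ≥ (1−c)∫u², impossible since c < 1; so 1−α > 0. By the sharp Poincaré inequality on H^1_0 of an interval of length L, ∫(u')² ≥ (π/L)²∫u² with equality for the first sine mode sin(π(x−x₀)/L) (x₀ the left endpoint), so the inequality holds for all u iff (1−α)(π/L)² ≥ α − c, i.e. α ≤ ((π/L)² + c)/((π/L)² + 1) = (1 + c(L/π)²)/(1 + (L/π)²). (Direct route, valid since c ≤ 0: Poincaré gives c∫u² ≥ c(L/π)²∫(u')², so a(u,u) ≥ (1 + c(L/π)²)∫(u')², while ||u||_{H^1}² ≤ (1 + (L/π)²)∫(u')²; dividing yields the same α.) With (π/L)² = π^2/4 and c = -2, the largest admissible constant is α = ((π/L)² + c)/((π/L)² + 1).
Simplifying, α = (-8 + π^2)/(4 + π^2).


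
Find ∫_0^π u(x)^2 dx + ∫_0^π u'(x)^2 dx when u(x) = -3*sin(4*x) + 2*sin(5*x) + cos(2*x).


||u||_{H^1(0,π)}^2 = 200/21 + 131*π

u'(x) = -2*sin(2*x) - 12*cos(4*x) + 10*cos(5*x).
Expand u² and (u')² and integrate term by term on (0, π), using: for integers n ≥ 1, ∫_0^π sin²(nx) dx = ∫_0^π cos²(nx) dx = π/2; for n ≠ n', ∫_0^π sin(nx)sin(n'x) dx = ∫_0^π cos(nx)cos(n'x) dx = 0; and by product-to-sum, ∫_0^π sin(nx)cos(n'x) dx = ½∫_0^π [sin((n+n')x) + sin((n−n')x)] dx, which is 0 when n+n' is even and 2n/(n²−n'²) when n+n' is odd (it need not vanish on (0, π)).
  u² squared terms: (-3)²·∫sin(4x)² dx = 9·π/2 = 9*π/2;  (2)²·∫sin(5x)² dx = 4·π/2 = 2*π;  (1)²·∫cos(2x)² dx = 1·π/2 = π/2.
  u² cross terms: 2·(-3)·(2)·∫sin(4x)·sin(5x) dx = -12·(0) = 0;  2·(-3)·(1)·∫sin(4x)·cos(2x) dx = -6·(0) = 0;  2·(2)·(1)·∫sin(5x)·cos(2x) dx = 4·(10/21) = 40/21.
  So ∫_0^π u² dx = 9*π/2 + 2*π + π/2 + 0 + 0 + 40/21 = 40/21 + 7*π.
  (u')² squared terms: (-12)²·∫cos(4x)² dx = 144·π/2 = 72*π;  (-2)²·∫sin(2x)² dx = 4·π/2 = 2*π;  (10)²·∫cos(5x)² dx = 100·π/2 = 50*π.
  (u')² cross terms: 2·(-12)·(-2)·∫cos(4x)·sin(2x) dx = 48·(0) = 0;  2·(-12)·(10)·∫cos(4x)·cos(5x) dx = -240·(0) = 0;  2·(-2)·(10)·∫sin(2x)·cos(5x) dx = -40·(-4/21) = 160/21.
  So ∫_0^π (u')² dx = 72*π + 2*π + 50*π + 0 + 0 + 160/21 = 160/21 + 124*π.
||u||_{H^1}^2 = (40/21 + 7*π) + (160/21 + 124*π) = 200/21 + 131*π.


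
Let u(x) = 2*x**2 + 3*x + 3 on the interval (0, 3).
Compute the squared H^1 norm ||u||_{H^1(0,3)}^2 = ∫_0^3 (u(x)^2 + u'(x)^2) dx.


||u||_{H^1}^2 = 5067/5

The H^1 norm (squared) on an interval (0, L) is
  ||u||_{H^1}^2 = ∫_0^L u(x)^2 dx + ∫_0^L u'(x)^2 dx.
Compute u'(x) = 4*x + 3.
Then u(x)^2 = 4*x**4 + 12*x**3 + 21*x**2 + 18*x + 9 and u'(x)^2 = 16*x**2 + 24*x + 9.
Integrate each monomial from 0 to 3 using ∫_0^3 c·x^n dx = c·3^(n+1)/(n+1):
  ∫_0^3 u(x)^2 dx = ∫_0^3 (4*x^4 + 12*x^3 + 21*x^2 + 18*x + 9) dx. Term by term:
    ∫_0^3 4*x^4 dx = 972/5;  ∫_0^3 12*x^3 dx = 243;  ∫_0^3 21*x^2 dx = 189;
    ∫_0^3 18*x dx = 81;  ∫_0^3 9 dx = 27.
  Sum: 972/5 + 243 + 189 + 81 + 27 = 3672/5.
  ∫_0^3 u'(x)^2 dx = ∫_0^3 (16*x^2 + 24*x + 9) dx. Term by term:
    ∫_0^3 16*x^2 dx = 144;  ∫_0^3 24*x dx = 108;  ∫_0^3 9 dx = 27.
  Sum: 144 + 108 + 27 = 279.
Adding: ||u||_{H^1}^2 = 3672/5 + 279 = 5067/5.


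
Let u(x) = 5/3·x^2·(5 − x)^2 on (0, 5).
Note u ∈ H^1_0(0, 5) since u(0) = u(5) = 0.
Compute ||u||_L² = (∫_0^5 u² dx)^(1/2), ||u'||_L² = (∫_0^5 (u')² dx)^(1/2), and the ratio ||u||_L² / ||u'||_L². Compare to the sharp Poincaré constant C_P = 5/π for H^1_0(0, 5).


||u||_L² / ||u'||_L² = 5*sqrt(3)/6 < C_P = 5/π.

u(x) = 5/3·x^2·(5 − x)^2, so u'(x) = 10*x*(x - 5)*(2*x - 5)/3.
u(x) = 5/3·x^2·(5 − x)^2 vanishes at x = 0 and x = 5, so u ∈ H^1_0(0, 5). Differentiate via the product rule and integrate the resulting polynomials term by term.
  ∫_0^5 u² dx = ∫_0^5 (25*x^8/9 - 500*x^7/9 + 1250*x^6/3 - 12500*x^5/9 + 15625*x^4/9) dx. Term by term:
    ∫_0^5 25*x^8/9 dx = 48828125/81;  ∫_0^5 -500*x^7/9 dx = -48828125/18;  ∫_0^5 1250*x^6/3 dx = 97656250/21;
    ∫_0^5 -12500*x^5/9 dx = -97656250/27;  ∫_0^5 15625*x^4/9 dx = 9765625/9.
  Sum: 48828125/81 − 48828125/18 + 97656250/21 − 97656250/27 + 9765625/9 = 9765625/1134.
  ∫_0^5 (u')² dx = ∫_0^5 (400*x^6/9 - 2000*x^5/3 + 32500*x^4/9 - 25000*x^3/3 + 62500*x^2/9) dx. Term by term:
    ∫_0^5 400*x^6/9 dx = 31250000/63;  ∫_0^5 -2000*x^5/3 dx = -15625000/9;  ∫_0^5 32500*x^4/9 dx = 20312500/9;
    ∫_0^5 -25000*x^3/3 dx = -3906250/3;  ∫_0^5 62500*x^2/9 dx = 7812500/27.
  Sum: 31250000/63 − 15625000/9 + 20312500/9 − 3906250/3 + 7812500/27 = 781250/189.
∫_0^5 u² dx = 9765625/1134, so ||u||_L² = 3125*sqrt(14)/126.
∫_0^5 (u')² dx = 781250/189, so ||u'||_L² = 625*sqrt(42)/63.
Ratio ||u||_L² / ||u'||_L² = 5*sqrt(3)/6.
Sharp Poincaré constant on H^1_0(0, 5) is C_P = L/π = 5/π, achieved by sin(π/5·x).
A polynomial bump cannot attain the sharp Poincaré constant (only the first sine eigenfunction does), so the ratio is strictly less than C_P, consistent with ||u||_L² ≤ C_P ||u'||_L².


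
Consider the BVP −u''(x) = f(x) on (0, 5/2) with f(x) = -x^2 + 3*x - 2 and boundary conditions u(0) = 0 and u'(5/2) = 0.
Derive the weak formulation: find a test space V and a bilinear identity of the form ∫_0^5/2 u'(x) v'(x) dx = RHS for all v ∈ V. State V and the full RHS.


V = {v ∈ H^1(0, 5/2) : v(0) = 0} (test functions vanish at x = 0 where u is specified); weak form: ∫_0^5/2 u'v' dx = ∫_0^5/2 (-x^2 + 3*x - 2) v dx for all v ∈ V.

Multiply both sides by a test function v and integrate from 0 to 5/2:
  ∫_0^5/2 −u''(x) v(x) dx = ∫_0^5/2 f(x) v(x) dx.
Integrate the LHS by parts once:
  ∫_0^5/2 −u'' v dx = −[u'(x) v(x)]_0^5/2 + ∫_0^5/2 u'(x) v'(x) dx.
Thus ∫_0^5/2 u'(x) v'(x) dx = ∫_0^5/2 f(x) v(x) dx + [u'(x) v(x)]_0^5/2.
Choose V so that boundary terms are either known or forced to vanish.
Mixed BC: u(0) = 0 (Dirichlet) and u'(5/2) = 0 (Neumann). Define V = {v ∈ H^1(0, 5/2) : v(0) = 0}. Then [u' v]_0^5/2 = u'(5/2)·v(5/2) − u'(0)·0 = 0.
Weak formulation: find u (satisfying any essential BC) such that ∫_0^5/2 u'(x) v'(x) dx = ∫_0^5/2 f v dx for all v ∈ V (Dirichlet at 0 absorbed into V; the Neumann datum at x = 5/2 is zero, so no boundary term remains).
Substituting f(x) = -x^2 + 3*x - 2, the right-hand side is ∫_0^5/2 (-x^2 + 3*x - 2) v dx.


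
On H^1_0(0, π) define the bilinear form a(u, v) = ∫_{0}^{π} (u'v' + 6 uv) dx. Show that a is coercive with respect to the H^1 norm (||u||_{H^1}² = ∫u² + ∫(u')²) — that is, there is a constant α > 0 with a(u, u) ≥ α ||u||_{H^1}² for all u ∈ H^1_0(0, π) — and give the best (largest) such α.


α = 1

Coercivity of a(·,·) on H^1_0(0, π) means a(u, u) ≥ α ||u||_{H^1}² for every u ∈ H^1_0.
The interval has length L = π, and Poincaré/coercivity depend only on L. Here a(u, u) = ∫(u')² + (6)·∫u².
Here c = 6 ≥ 1, so a(u,u) = ∫(u')² + c∫u² ≥ ∫(u')² + ∫u² = ||u||_{H^1}², i.e. α = 1 works. No larger α is possible: a(u,u) ≥ α||u||_{H^1}² means (1−α)∫(u')² ≥ (α−c)∫u², and for the modes u_n = sin(nπ(x−x₀)/L) (x₀ the left endpoint) one has ∫u_n²/∫(u_n')² = (L/(nπ))² → 0, so a(u_n,u_n)/||u_n||_{H^1}² → 1. Hence the optimal constant is α = 1.
Therefore α = 1.


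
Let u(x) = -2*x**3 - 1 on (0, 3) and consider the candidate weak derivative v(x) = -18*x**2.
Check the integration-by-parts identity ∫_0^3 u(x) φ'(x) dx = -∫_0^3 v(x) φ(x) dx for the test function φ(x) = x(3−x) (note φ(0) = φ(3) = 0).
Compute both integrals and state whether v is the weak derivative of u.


LHS = 729/10, RHS = 2187/10. No, v is not the weak derivative of u.

u(x) = -2*x**3 - 1, classical derivative u'(x) = -6*x**2.
φ(x) = x(3−x), so φ'(x) = 3 - 2*x.
Note φ(0) = φ(3) = 0, so the boundary term u·φ vanishes.
LHS = ∫_0^3 u(x) φ'(x) dx = ∫_0^3 (4*x^4 - 6*x^3 + 2*x - 3) dx. Term by term:
  ∫_0^3 4*x^4 dx = 972/5;  ∫_0^3 -6*x^3 dx = -243/2;  ∫_0^3 2*x dx = 9;
  ∫_0^3 -3 dx = -9.
Sum: 972/5 − 243/2 + 9 − 9 = 729/10.
So LHS = 729/10.
∫_0^3 v(x) φ(x) dx = ∫_0^3 (18*x^4 - 54*x^3) dx. Term by term:
  ∫_0^3 18*x^4 dx = 4374/5;  ∫_0^3 -54*x^3 dx = -2187/2.
Sum: 4374/5 − 2187/2 = -2187/10.
So RHS = -∫_0^3 v(x) φ(x) dx = 2187/10.
LHS − RHS = -729/5 ≠ 0, so the identity fails.
(For a valid weak derivative the identity must hold for EVERY test function, in particular this one. The failure shows v is NOT the weak derivative of u.)
Correct weak derivative would be u'(x) = -6*x**2.


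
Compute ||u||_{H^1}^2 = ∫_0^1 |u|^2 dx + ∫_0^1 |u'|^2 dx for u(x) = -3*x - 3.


||u||_{H^1}^2 = 30

The H^1 norm (squared) on an interval (0, L) is
  ||u||_{H^1}^2 = ∫_0^L u(x)^2 dx + ∫_0^L u'(x)^2 dx.
Compute u'(x) = -3.
Then u(x)^2 = 9*x**2 + 18*x + 9 and u'(x)^2 = 9.
Integrate each monomial from 0 to 1 using ∫_0^1 c·x^n dx = c·1^(n+1)/(n+1):
  ∫_0^1 u(x)^2 dx = ∫_0^1 (9*x^2 + 18*x + 9) dx. Term by term:
    ∫_0^1 9*x^2 dx = 3;  ∫_0^1 18*x dx = 9;  ∫_0^1 9 dx = 9.
  Sum: 3 + 9 + 9 = 21.
  ∫_0^1 u'(x)^2 dx = ∫_0^1 (9) dx. Term by term:
    ∫_0^1 9 dx = 9.
Adding: ||u||_{H^1}^2 = 21 + 9 = 30.


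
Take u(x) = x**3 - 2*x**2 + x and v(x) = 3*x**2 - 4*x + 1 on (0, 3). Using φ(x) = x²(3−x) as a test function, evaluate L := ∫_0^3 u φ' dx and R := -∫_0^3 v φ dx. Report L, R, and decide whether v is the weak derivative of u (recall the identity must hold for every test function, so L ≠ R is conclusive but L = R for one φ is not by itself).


LHS = -621/20, RHS = -621/20. Yes, v = u' weakly.

u(x) = x**3 - 2*x**2 + x, classical derivative u'(x) = 3*x**2 - 4*x + 1.
φ(x) = x²(3−x), so φ'(x) = 3*x*(2 - x).
Note φ(0) = φ(3) = 0, so the boundary term u·φ vanishes.
LHS = ∫_0^3 u(x) φ'(x) dx = ∫_0^3 (-3*x^5 + 12*x^4 - 15*x^3 + 6*x^2) dx. Term by term:
  ∫_0^3 -3*x^5 dx = -729/2;  ∫_0^3 12*x^4 dx = 2916/5;  ∫_0^3 -15*x^3 dx = -1215/4;
  ∫_0^3 6*x^2 dx = 54.
Sum: -729/2 + 2916/5 − 1215/4 + 54 = -621/20.
So LHS = -621/20.
∫_0^3 v(x) φ(x) dx = ∫_0^3 (-3*x^5 + 13*x^4 - 13*x^3 + 3*x^2) dx. Term by term:
  ∫_0^3 -3*x^5 dx = -729/2;  ∫_0^3 13*x^4 dx = 3159/5;  ∫_0^3 -13*x^3 dx = -1053/4;
  ∫_0^3 3*x^2 dx = 27.
Sum: -729/2 + 3159/5 − 1053/4 + 27 = 621/20.
So RHS = -∫_0^3 v(x) φ(x) dx = -621/20.
LHS = RHS, so the identity holds for this test φ.
Moreover u is smooth here and v(x) = u'(x) = 3*x**2 - 4*x + 1 pointwise, so the identity holds for every test function. Hence v is the weak derivative of u.


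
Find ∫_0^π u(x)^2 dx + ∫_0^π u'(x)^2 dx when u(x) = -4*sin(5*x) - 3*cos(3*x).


||u||_{H^1(0,π)}^2 = 253*π

u'(x) = 9*sin(3*x) - 20*cos(5*x).
Expand u² and (u')² and integrate term by term on (0, π), using: for integers n ≥ 1, ∫_0^π sin²(nx) dx = ∫_0^π cos²(nx) dx = π/2; for n ≠ n', ∫_0^π sin(nx)sin(n'x) dx = ∫_0^π cos(nx)cos(n'x) dx = 0; and by product-to-sum, ∫_0^π sin(nx)cos(n'x) dx = ½∫_0^π [sin((n+n')x) + sin((n−n')x)] dx, which is 0 when n+n' is even and 2n/(n²−n'²) when n+n' is odd (it need not vanish on (0, π)).
  u² squared terms: (-4)²·∫sin(5x)² dx = 16·π/2 = 8*π;  (-3)²·∫cos(3x)² dx = 9·π/2 = 9*π/2.
  u² cross terms: 2·(-4)·(-3)·∫sin(5x)·cos(3x) dx = 24·(0) = 0.
  So ∫_0^π u² dx = 8*π + 9*π/2 + 0 = 25*π/2.
  (u')² squared terms: (-20)²·∫cos(5x)² dx = 400·π/2 = 200*π;  (9)²·∫sin(3x)² dx = 81·π/2 = 81*π/2.
  (u')² cross terms: 2·(-20)·(9)·∫cos(5x)·sin(3x) dx = -360·(0) = 0.
  So ∫_0^π (u')² dx = 200*π + 81*π/2 + 0 = 481*π/2.
||u||_{H^1}^2 = (25*π/2) + (481*π/2) = 253*π.


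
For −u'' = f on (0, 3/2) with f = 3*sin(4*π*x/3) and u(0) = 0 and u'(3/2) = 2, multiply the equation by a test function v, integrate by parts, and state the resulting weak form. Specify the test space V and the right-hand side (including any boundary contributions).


V = {v ∈ H^1(0, 3/2) : v(0) = 0} (test functions vanish at x = 0 where u is specified); weak form: ∫_0^3/2 u'v' dx = ∫_0^3/2 (3*sin(4*π*x/3)) v dx + 2·v(3/2) for all v ∈ V.

Multiply both sides by a test function v and integrate from 0 to 3/2:
  ∫_0^3/2 −u''(x) v(x) dx = ∫_0^3/2 f(x) v(x) dx.
Integrate the LHS by parts once:
  ∫_0^3/2 −u'' v dx = −[u'(x) v(x)]_0^3/2 + ∫_0^3/2 u'(x) v'(x) dx.
Thus ∫_0^3/2 u'(x) v'(x) dx = ∫_0^3/2 f(x) v(x) dx + [u'(x) v(x)]_0^3/2.
Choose V so that boundary terms are either known or forced to vanish.
Mixed BC: u(0) = 0 (Dirichlet) and u'(3/2) = 2 (Neumann). Define V = {v ∈ H^1(0, 3/2) : v(0) = 0}. Then [u' v]_0^3/2 = u'(3/2)·v(3/2) − u'(0)·0 = 2·v(3/2).
Weak formulation: find u (satisfying any essential BC) such that ∫_0^3/2 u'(x) v'(x) dx = ∫_0^3/2 f v dx + 2·v(3/2) for all v ∈ V (Dirichlet at 0 absorbed into V; Neumann datum at x = 3/2 contributes the boundary term).
Substituting f(x) = 3*sin(4*π*x/3), the right-hand side is ∫_0^3/2 (3*sin(4*π*x/3)) v dx + 2·v(3/2).


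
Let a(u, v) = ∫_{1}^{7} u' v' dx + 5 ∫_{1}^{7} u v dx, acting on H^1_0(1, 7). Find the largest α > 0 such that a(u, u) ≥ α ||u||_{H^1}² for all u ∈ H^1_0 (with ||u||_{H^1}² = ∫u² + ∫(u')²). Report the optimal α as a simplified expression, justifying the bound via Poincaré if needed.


α = 1

Coercivity of a(·,·) on H^1_0(1, 7) means a(u, u) ≥ α ||u||_{H^1}² for every u ∈ H^1_0.
The interval has length L = 6, and Poincaré/coercivity depend only on L. Here a(u, u) = ∫(u')² + (5)·∫u².
Here c = 5 ≥ 1, so a(u,u) = ∫(u')² + c∫u² ≥ ∫(u')² + ∫u² = ||u||_{H^1}², i.e. α = 1 works. No larger α is possible: a(u,u) ≥ α||u||_{H^1}² means (1−α)∫(u')² ≥ (α−c)∫u², and for the modes u_n = sin(nπ(x−x₀)/L) (x₀ the left endpoint) one has ∫u_n²/∫(u_n')² = (L/(nπ))² → 0, so a(u_n,u_n)/||u_n||_{H^1}² → 1. Hence the optimal constant is α = 1.
Therefore α = 1.


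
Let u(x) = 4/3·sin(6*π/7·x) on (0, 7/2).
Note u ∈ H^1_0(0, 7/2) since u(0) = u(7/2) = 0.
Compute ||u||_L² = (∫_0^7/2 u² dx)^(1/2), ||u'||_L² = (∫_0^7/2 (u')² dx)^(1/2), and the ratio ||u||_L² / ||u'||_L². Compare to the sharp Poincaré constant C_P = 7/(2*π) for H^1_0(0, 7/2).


||u||_L² / ||u'||_L² = 7/(6*π) < C_P = 7/(2*π).

u(x) = 4/3·sin(6*π/7·x), so u'(x) = 8*π*cos(6*π*x/7)/7.
Writing u(x) = A·sin(kπx/L) with A = 4/3 and k = 3, use ∫_0^L sin²(kπx/L) dx = L/2 and ∫_0^L cos²(kπx/L) dx = L/2.
u² = 16/9·sin²(6*π/7·x) and (u')² = 64*π^2/49·cos²(6*π/7·x), and each of sin², cos² integrates to L/2 = 7/4 over (0, 7/2).
∫_0^7/2 u² dx = 28/9, so ||u||_L² = 2*sqrt(7)/3.
∫_0^7/2 (u')² dx = 16*π^2/7, so ||u'||_L² = 4*sqrt(7)*π/7.
Ratio ||u||_L² / ||u'||_L² = 7/(6*π).
Sharp Poincaré constant on H^1_0(0, 7/2) is C_P = L/π = 7/(2*π), achieved by sin(2*π/7·x).
This is the k = 3 harmonic; the ratio L/(kπ) is strictly less than C_P = L/π, consistent with the sharp inequality ||u||_L² ≤ C_P ||u'||_L².


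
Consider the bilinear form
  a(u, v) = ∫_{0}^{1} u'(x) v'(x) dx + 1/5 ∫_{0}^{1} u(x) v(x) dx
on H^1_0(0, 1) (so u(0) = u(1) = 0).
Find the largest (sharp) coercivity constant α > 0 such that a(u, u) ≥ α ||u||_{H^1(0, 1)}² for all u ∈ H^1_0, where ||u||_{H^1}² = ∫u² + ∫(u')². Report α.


α = (1/5 + π^2)/(1 + π^2)

Coercivity of a(·,·) on H^1_0(0, 1) means a(u, u) ≥ α ||u||_{H^1}² for every u ∈ H^1_0.
The interval has length L = 1, and Poincaré/coercivity depend only on L. Here a(u, u) = ∫(u')² + (1/5)·∫u².
Here 0 < c = 1/5 < 1. The condition a(u,u) ≥ α||u||_{H^1}² reads (1−α)∫(u')² ≥ (α−c)∫u². Any admissible α is ≤ 1 (rapidly oscillating u have ∫u²/∫(u')² → 0), and α = 1 would force 0 ≥ (1−c)∫u², impossible since c < 1; so 1−α > 0. By the sharp Poincaré inequality on H^1_0 of an interval of length L, ∫(u')² ≥ (π/L)²∫u² with equality for the first sine mode sin(π(x−x₀)/L) (x₀ the left endpoint), so the inequality holds for all u iff (1−α)(π/L)² ≥ α − c, i.e. α ≤ ((π/L)² + c)/((π/L)² + 1) = (1 + c(L/π)²)/(1 + (L/π)²). With (π/L)² = π^2 and c = 1/5, the largest admissible constant is α = ((π/L)² + c)/((π/L)² + 1).
Simplifying, α = (1/5 + π^2)/(1 + π^2).


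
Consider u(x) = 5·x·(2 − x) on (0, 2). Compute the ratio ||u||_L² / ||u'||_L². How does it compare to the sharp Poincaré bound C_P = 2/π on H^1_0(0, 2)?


||u||_L² / ||u'||_L² = sqrt(10)/5 < C_P = 2/π.

u(x) = 5·x·(2 − x), so u'(x) = 10 - 10*x.
u(x) = 5·x·(2 − x) vanishes at x = 0 and x = 2, so u ∈ H^1_0(0, 2). Differentiate via the product rule and integrate the resulting polynomials term by term.
  ∫_0^2 u² dx = ∫_0^2 (25*x^4 - 100*x^3 + 100*x^2) dx. Term by term:
    ∫_0^2 25*x^4 dx = 160;  ∫_0^2 -100*x^3 dx = -400;  ∫_0^2 100*x^2 dx = 800/3.
  Sum: 160 − 400 + 800/3 = 80/3.
  ∫_0^2 (u')² dx = ∫_0^2 (100*x^2 - 200*x + 100) dx. Term by term:
    ∫_0^2 100*x^2 dx = 800/3;  ∫_0^2 -200*x dx = -400;  ∫_0^2 100 dx = 200.
  Sum: 800/3 − 400 + 200 = 200/3.
∫_0^2 u² dx = 80/3, so ||u||_L² = 4*sqrt(15)/3.
∫_0^2 (u')² dx = 200/3, so ||u'||_L² = 10*sqrt(6)/3.
Ratio ||u||_L² / ||u'||_L² = sqrt(10)/5.
Sharp Poincaré constant on H^1_0(0, 2) is C_P = L/π = 2/π, achieved by sin(π/2·x).
A polynomial bump cannot attain the sharp Poincaré constant (only the first sine eigenfunction does), so the ratio is strictly less than C_P, consistent with ||u||_L² ≤ C_P ||u'||_L².


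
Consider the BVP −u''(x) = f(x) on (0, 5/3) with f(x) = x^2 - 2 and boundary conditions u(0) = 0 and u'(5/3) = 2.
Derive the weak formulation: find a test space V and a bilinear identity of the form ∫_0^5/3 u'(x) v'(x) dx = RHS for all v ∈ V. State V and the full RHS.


V = {v ∈ H^1(0, 5/3) : v(0) = 0} (test functions vanish at x = 0 where u is specified); weak form: ∫_0^5/3 u'v' dx = ∫_0^5/3 (x^2 - 2) v dx + 2·v(5/3) for all v ∈ V.

Multiply both sides by a test function v and integrate from 0 to 5/3:
  ∫_0^5/3 −u''(x) v(x) dx = ∫_0^5/3 f(x) v(x) dx.
Integrate the LHS by parts once:
  ∫_0^5/3 −u'' v dx = −[u'(x) v(x)]_0^5/3 + ∫_0^5/3 u'(x) v'(x) dx.
Thus ∫_0^5/3 u'(x) v'(x) dx = ∫_0^5/3 f(x) v(x) dx + [u'(x) v(x)]_0^5/3.
Choose V so that boundary terms are either known or forced to vanish.
Mixed BC: u(0) = 0 (Dirichlet) and u'(5/3) = 2 (Neumann). Define V = {v ∈ H^1(0, 5/3) : v(0) = 0}. Then [u' v]_0^5/3 = u'(5/3)·v(5/3) − u'(0)·0 = 2·v(5/3).
Weak formulation: find u (satisfying any essential BC) such that ∫_0^5/3 u'(x) v'(x) dx = ∫_0^5/3 f v dx + 2·v(5/3) for all v ∈ V (Dirichlet at 0 absorbed into V; Neumann datum at x = 5/3 contributes the boundary term).
Substituting f(x) = x^2 - 2, the right-hand side is ∫_0^5/3 (x^2 - 2) v dx + 2·v(5/3).


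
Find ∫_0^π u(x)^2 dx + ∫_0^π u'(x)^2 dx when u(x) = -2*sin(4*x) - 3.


||u||_{H^1(0,π)}^2 = 43*π

u'(x) = -8*cos(4*x).
Expand u² and (u')² and integrate term by term on (0, π), using: for integers n ≥ 1, ∫_0^π sin²(nx) dx = ∫_0^π cos²(nx) dx = π/2; for n ≠ n', ∫_0^π sin(nx)sin(n'x) dx = ∫_0^π cos(nx)cos(n'x) dx = 0; and by product-to-sum, ∫_0^π sin(nx)cos(n'x) dx = ½∫_0^π [sin((n+n')x) + sin((n−n')x)] dx, which is 0 when n+n' is even and 2n/(n²−n'²) when n+n' is odd (it need not vanish on (0, π)). For the constant mode: ∫_0^π 1 dx = π, ∫_0^π cos(nx) dx = 0, ∫_0^π sin(nx) dx = (1−(−1)^n)/n.
  u² squared terms: (-3)²·∫1 dx = 9·π = 9*π;  (-2)²·∫sin(4x)² dx = 4·π/2 = 2*π.
  u² cross terms: 2·(-3)·(-2)·∫1·sin(4x) dx = 12·(0) = 0.
  So ∫_0^π u² dx = 9*π + 2*π + 0 = 11*π.
  (u')² squared terms: (-8)²·∫cos(4x)² dx = 64·π/2 = 32*π.
  So ∫_0^π (u')² dx = 32*π.
||u||_{H^1}^2 = (11*π) + (32*π) = 43*π.


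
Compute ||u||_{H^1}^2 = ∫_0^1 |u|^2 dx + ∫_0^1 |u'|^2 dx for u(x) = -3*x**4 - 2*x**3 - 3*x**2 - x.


||u||_{H^1}^2 = 14768/105

The H^1 norm (squared) on an interval (0, L) is
  ||u||_{H^1}^2 = ∫_0^L u(x)^2 dx + ∫_0^L u'(x)^2 dx.
Compute u'(x) = -12*x**3 - 6*x**2 - 6*x - 1.
Then u(x)^2 = 9*x**8 + 12*x**7 + 22*x**6 + 18*x**5 + 13*x**4 + 6*x**3 + x**2 and u'(x)^2 = 144*x**6 + 144*x**5 + 180*x**4 + 96*x**3 + 48*x**2 + 12*x + 1.
Integrate each monomial from 0 to 1 using ∫_0^1 c·x^n dx = c·1^(n+1)/(n+1):
  ∫_0^1 u(x)^2 dx = ∫_0^1 (9*x^8 + 12*x^7 + 22*x^6 + 18*x^5 + 13*x^4 + 6*x^3 + x^2) dx. Term by term:
    ∫_0^1 9*x^8 dx = 1;  ∫_0^1 12*x^7 dx = 3/2;  ∫_0^1 22*x^6 dx = 22/7;
    ∫_0^1 18*x^5 dx = 3;  ∫_0^1 13*x^4 dx = 13/5;  ∫_0^1 6*x^3 dx = 3/2;
    ∫_0^1 x^2 dx = 1/3.
  Sum: 1 + 3/2 + 22/7 + 3 + 13/5 + 3/2 + 1/3 = 1373/105.
  ∫_0^1 u'(x)^2 dx = ∫_0^1 (144*x^6 + 144*x^5 + 180*x^4 + 96*x^3 + 48*x^2 + 12*x + 1) dx. Term by term:
    ∫_0^1 144*x^6 dx = 144/7;  ∫_0^1 144*x^5 dx = 24;  ∫_0^1 180*x^4 dx = 36;
    ∫_0^1 96*x^3 dx = 24;  ∫_0^1 48*x^2 dx = 16;  ∫_0^1 12*x dx = 6;
    ∫_0^1 1 dx = 1.
  Sum: 144/7 + 24 + 36 + 24 + 16 + 6 + 1 = 893/7.
Adding: ||u||_{H^1}^2 = 1373/105 + 893/7 = 14768/105.


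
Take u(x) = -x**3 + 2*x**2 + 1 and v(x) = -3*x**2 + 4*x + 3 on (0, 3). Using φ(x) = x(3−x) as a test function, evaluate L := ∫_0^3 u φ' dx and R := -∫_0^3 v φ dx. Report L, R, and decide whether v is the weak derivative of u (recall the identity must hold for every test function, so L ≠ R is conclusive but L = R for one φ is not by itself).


LHS = 189/20, RHS = -81/20. No, v is not the weak derivative of u.

u(x) = -x**3 + 2*x**2 + 1, classical derivative u'(x) = -3*x**2 + 4*x.
φ(x) = x(3−x), so φ'(x) = 3 - 2*x.
Note φ(0) = φ(3) = 0, so the boundary term u·φ vanishes.
LHS = ∫_0^3 u(x) φ'(x) dx = ∫_0^3 (2*x^4 - 7*x^3 + 6*x^2 - 2*x + 3) dx. Term by term:
  ∫_0^3 2*x^4 dx = 486/5;  ∫_0^3 -7*x^3 dx = -567/4;  ∫_0^3 6*x^2 dx = 54;
  ∫_0^3 -2*x dx = -9;  ∫_0^3 3 dx = 9.
Sum: 486/5 − 567/4 + 54 − 9 + 9 = 189/20.
So LHS = 189/20.
∫_0^3 v(x) φ(x) dx = ∫_0^3 (3*x^4 - 13*x^3 + 9*x^2 + 9*x) dx. Term by term:
  ∫_0^3 3*x^4 dx = 729/5;  ∫_0^3 -13*x^3 dx = -1053/4;  ∫_0^3 9*x^2 dx = 81;
  ∫_0^3 9*x dx = 81/2.
Sum: 729/5 − 1053/4 + 81 + 81/2 = 81/20.
So RHS = -∫_0^3 v(x) φ(x) dx = -81/20.
LHS − RHS = 27/2 ≠ 0, so the identity fails.
(For a valid weak derivative the identity must hold for EVERY test function, in particular this one. The failure shows v is NOT the weak derivative of u.)
Correct weak derivative would be u'(x) = -3*x**2 + 4*x.


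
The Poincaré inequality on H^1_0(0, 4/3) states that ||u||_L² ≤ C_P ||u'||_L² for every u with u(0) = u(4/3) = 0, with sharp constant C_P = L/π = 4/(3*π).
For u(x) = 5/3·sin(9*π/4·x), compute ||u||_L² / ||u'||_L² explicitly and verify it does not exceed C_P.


||u||_L² / ||u'||_L² = 4/(9*π) < C_P = 4/(3*π).

u(x) = 5/3·sin(9*π/4·x), so u'(x) = 15*π*cos(9*π*x/4)/4.
Writing u(x) = A·sin(kπx/L) with A = 5/3 and k = 3, use ∫_0^L sin²(kπx/L) dx = L/2 and ∫_0^L cos²(kπx/L) dx = L/2.
u² = 25/9·sin²(9*π/4·x) and (u')² = 225*π^2/16·cos²(9*π/4·x), and each of sin², cos² integrates to L/2 = 2/3 over (0, 4/3).
∫_0^4/3 u² dx = 50/27, so ||u||_L² = 5*sqrt(6)/9.
∫_0^4/3 (u')² dx = 75*π^2/8, so ||u'||_L² = 5*sqrt(6)*π/4.
Ratio ||u||_L² / ||u'||_L² = 4/(9*π).
Sharp Poincaré constant on H^1_0(0, 4/3) is C_P = L/π = 4/(3*π), achieved by sin(3*π/4·x).
This is the k = 3 harmonic; the ratio L/(kπ) is strictly less than C_P = L/π, consistent with the sharp inequality ||u||_L² ≤ C_P ||u'||_L².


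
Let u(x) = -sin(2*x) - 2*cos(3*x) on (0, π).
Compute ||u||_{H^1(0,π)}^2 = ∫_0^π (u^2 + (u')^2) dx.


||u||_{H^1(0,π)}^2 = -32 + 45*π/2

u'(x) = 6*sin(3*x) - 2*cos(2*x).
Expand u² and (u')² and integrate term by term on (0, π), using: for integers n ≥ 1, ∫_0^π sin²(nx) dx = ∫_0^π cos²(nx) dx = π/2; for n ≠ n', ∫_0^π sin(nx)sin(n'x) dx = ∫_0^π cos(nx)cos(n'x) dx = 0; and by product-to-sum, ∫_0^π sin(nx)cos(n'x) dx = ½∫_0^π [sin((n+n')x) + sin((n−n')x)] dx, which is 0 when n+n' is even and 2n/(n²−n'²) when n+n' is odd (it need not vanish on (0, π)).
  u² squared terms: (-1)²·∫sin(2x)² dx = 1·π/2 = π/2;  (-2)²·∫cos(3x)² dx = 4·π/2 = 2*π.
  u² cross terms: 2·(-1)·(-2)·∫sin(2x)·cos(3x) dx = 4·(-4/5) = -16/5.
  So ∫_0^π u² dx = π/2 + 2*π − 16/5 = -16/5 + 5*π/2.
  (u')² squared terms: (-2)²·∫cos(2x)² dx = 4·π/2 = 2*π;  (6)²·∫sin(3x)² dx = 36·π/2 = 18*π.
  (u')² cross terms: 2·(-2)·(6)·∫cos(2x)·sin(3x) dx = -24·(6/5) = -144/5.
  So ∫_0^π (u')² dx = 2*π + 18*π − 144/5 = -144/5 + 20*π.
||u||_{H^1}^2 = (-16/5 + 5*π/2) + (-144/5 + 20*π) = -32 + 45*π/2.


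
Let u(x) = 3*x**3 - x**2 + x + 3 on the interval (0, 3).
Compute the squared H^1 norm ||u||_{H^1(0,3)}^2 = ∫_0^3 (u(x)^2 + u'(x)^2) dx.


||u||_{H^1}^2 = 215133/35

The H^1 norm (squared) on an interval (0, L) is
  ||u||_{H^1}^2 = ∫_0^L u(x)^2 dx + ∫_0^L u'(x)^2 dx.
Compute u'(x) = 9*x**2 - 2*x + 1.
Then u(x)^2 = 9*x**6 - 6*x**5 + 7*x**4 + 16*x**3 - 5*x**2 + 6*x + 9 and u'(x)^2 = 81*x**4 - 36*x**3 + 22*x**2 - 4*x + 1.
Integrate each monomial from 0 to 3 using ∫_0^3 c·x^n dx = c·3^(n+1)/(n+1):
  ∫_0^3 u(x)^2 dx = ∫_0^3 (9*x^6 - 6*x^5 + 7*x^4 + 16*x^3 - 5*x^2 + 6*x + 9) dx. Term by term:
    ∫_0^3 9*x^6 dx = 19683/7;  ∫_0^3 -6*x^5 dx = -729;  ∫_0^3 7*x^4 dx = 1701/5;
    ∫_0^3 16*x^3 dx = 324;  ∫_0^3 -5*x^2 dx = -45;  ∫_0^3 6*x dx = 27;
    ∫_0^3 9 dx = 27.
  Sum: 19683/7 − 729 + 1701/5 + 324 − 45 + 27 + 27 = 96462/35.
  ∫_0^3 u'(x)^2 dx = ∫_0^3 (81*x^4 - 36*x^3 + 22*x^2 - 4*x + 1) dx. Term by term:
    ∫_0^3 81*x^4 dx = 19683/5;  ∫_0^3 -36*x^3 dx = -729;  ∫_0^3 22*x^2 dx = 198;
    ∫_0^3 -4*x dx = -18;  ∫_0^3 1 dx = 3.
  Sum: 19683/5 − 729 + 198 − 18 + 3 = 16953/5.
Adding: ||u||_{H^1}^2 = 96462/35 + 16953/5 = 215133/35.


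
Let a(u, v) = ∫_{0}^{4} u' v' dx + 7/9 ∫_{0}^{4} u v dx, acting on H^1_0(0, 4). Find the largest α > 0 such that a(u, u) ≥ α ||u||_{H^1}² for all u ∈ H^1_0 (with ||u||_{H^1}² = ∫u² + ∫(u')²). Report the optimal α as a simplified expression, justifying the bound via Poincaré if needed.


α = (π^2 + 112/9)/(π^2 + 16)

Coercivity of a(·,·) on H^1_0(0, 4) means a(u, u) ≥ α ||u||_{H^1}² for every u ∈ H^1_0.
The interval has length L = 4, and Poincaré/coercivity depend only on L. Here a(u, u) = ∫(u')² + (7/9)·∫u².
Here 0 < c = 7/9 < 1. The condition a(u,u) ≥ α||u||_{H^1}² reads (1−α)∫(u')² ≥ (α−c)∫u². Any admissible α is ≤ 1 (rapidly oscillating u have ∫u²/∫(u')² → 0), and α = 1 would force 0 ≥ (1−c)∫u², impossible since c < 1; so 1−α > 0. By the sharp Poincaré inequality on H^1_0 of an interval of length L, ∫(u')² ≥ (π/L)²∫u² with equality for the first sine mode sin(π(x−x₀)/L) (x₀ the left endpoint), so the inequality holds for all u iff (1−α)(π/L)² ≥ α − c, i.e. α ≤ ((π/L)² + c)/((π/L)² + 1) = (1 + c(L/π)²)/(1 + (L/π)²). With (π/L)² = π^2/16 and c = 7/9, the largest admissible constant is α = ((π/L)² + c)/((π/L)² + 1).
Simplifying, α = (π^2 + 112/9)/(π^2 + 16).


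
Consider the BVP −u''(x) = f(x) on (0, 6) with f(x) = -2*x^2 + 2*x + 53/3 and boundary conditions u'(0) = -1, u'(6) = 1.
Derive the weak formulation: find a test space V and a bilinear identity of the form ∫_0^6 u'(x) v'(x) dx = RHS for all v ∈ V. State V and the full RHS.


V = H^1(0, 6) (v unrestricted at boundary; u is determined up to an additive constant); weak form: ∫_0^6 u'v' dx = ∫_0^6 (-2*x^2 + 2*x + 53/3) v dx + v(6) + v(0) for all v ∈ V.

Multiply both sides by a test function v and integrate from 0 to 6:
  ∫_0^6 −u''(x) v(x) dx = ∫_0^6 f(x) v(x) dx.
Integrate the LHS by parts once:
  ∫_0^6 −u'' v dx = −[u'(x) v(x)]_0^6 + ∫_0^6 u'(x) v'(x) dx.
Thus ∫_0^6 u'(x) v'(x) dx = ∫_0^6 f(x) v(x) dx + [u'(x) v(x)]_0^6.
Choose V so that boundary terms are either known or forced to vanish.
u has inhomogeneous Neumann u'(0) = -1, u'(6) = 1. [u' v]_0^6 = (1)·v(6) − (-1)·v(0) = v(6) + v(0). Take V = H^1(0, 6); boundary term becomes part of RHS.
Weak formulation: find u (satisfying any essential BC) such that ∫_0^6 u'(x) v'(x) dx = ∫_0^6 f v dx + v(6) + v(0) for all v ∈ V (Neumann data are natural BCs: they enter the RHS as boundary terms).
Substituting f(x) = -2*x^2 + 2*x + 53/3, the right-hand side is ∫_0^6 (-2*x^2 + 2*x + 53/3) v dx + v(6) + v(0).
Compatibility check (pure Neumann): taking v ≡ 1 ∈ V gives 0 = ∫_0^6 f dx + (1) − (-1), i.e. ∫_0^6 f dx must equal u'(0) − u'(6) = -2. Indeed ∫_0^6 (-2*x^2 + 2*x + 53/3) dx = -2, so the data are compatible. The solution is then unique only up to an additive constant (fix it e.g. by requiring ∫_0^6 u dx = 0).
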